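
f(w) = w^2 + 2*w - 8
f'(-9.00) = -16.00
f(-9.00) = 55.00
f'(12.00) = 26.00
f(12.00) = 160.00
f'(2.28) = 6.56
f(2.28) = 1.76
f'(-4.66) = -7.32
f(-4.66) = 4.40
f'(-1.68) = -1.36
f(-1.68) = -8.54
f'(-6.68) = -11.36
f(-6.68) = 23.26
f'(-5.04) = -8.08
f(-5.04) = 7.32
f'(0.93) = 3.86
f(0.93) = -5.28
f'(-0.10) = 1.80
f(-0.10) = -8.19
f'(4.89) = 11.78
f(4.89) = 25.69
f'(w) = 2*w + 2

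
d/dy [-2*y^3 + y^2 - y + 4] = -6*y^2 + 2*y - 1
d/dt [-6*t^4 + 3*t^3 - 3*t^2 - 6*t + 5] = -24*t^3 + 9*t^2 - 6*t - 6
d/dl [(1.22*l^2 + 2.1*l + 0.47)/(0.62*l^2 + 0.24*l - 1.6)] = (-1.0092*l^2 - 4.4868*l - 3.4728)/(0.3844*l^4 + 0.2976*l^3 - 1.9264*l^2 - 0.768*l + 2.56)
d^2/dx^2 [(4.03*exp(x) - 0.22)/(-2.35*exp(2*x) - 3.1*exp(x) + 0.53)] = (-22.255675*exp(4*x) + 34.21835*exp(3*x) - 25.30809*exp(2*x) - 3.41105*exp(x) - 0.770567)*exp(x)/(12.977875*exp(6*x) + 51.35925*exp(5*x) + 58.969725*exp(4*x) + 6.6247*exp(3*x) - 13.299555*exp(2*x) + 2.61237*exp(x) - 0.148877)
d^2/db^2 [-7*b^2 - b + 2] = -14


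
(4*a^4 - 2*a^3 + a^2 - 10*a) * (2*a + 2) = 8*a^5 + 4*a^4 - 2*a^3 - 18*a^2 - 20*a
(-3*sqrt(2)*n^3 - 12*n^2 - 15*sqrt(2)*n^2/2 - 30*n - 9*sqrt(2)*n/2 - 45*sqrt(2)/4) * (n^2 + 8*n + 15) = -3*sqrt(2)*n^5 - 63*sqrt(2)*n^4/2 - 12*n^4 - 219*sqrt(2)*n^3/2 - 126*n^3 - 420*n^2 - 639*sqrt(2)*n^2/4 - 450*n - 315*sqrt(2)*n/2 - 675*sqrt(2)/4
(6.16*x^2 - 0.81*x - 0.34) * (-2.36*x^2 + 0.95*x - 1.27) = -14.5376*x^4 + 7.7636*x^3 - 7.7903*x^2 + 0.7057*x + 0.4318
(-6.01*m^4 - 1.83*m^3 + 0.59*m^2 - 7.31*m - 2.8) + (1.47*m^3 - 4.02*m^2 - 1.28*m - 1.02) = -6.01*m^4 - 0.36*m^3 - 3.43*m^2 - 8.59*m - 3.82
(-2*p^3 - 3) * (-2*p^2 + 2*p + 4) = 4*p^5 - 4*p^4 - 8*p^3 + 6*p^2 - 6*p - 12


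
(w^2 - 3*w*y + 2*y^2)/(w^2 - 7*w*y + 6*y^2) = (-w + 2*y)/(-w + 6*y)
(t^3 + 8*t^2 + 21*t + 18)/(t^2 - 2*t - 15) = (t^2 + 5*t + 6)/(t - 5)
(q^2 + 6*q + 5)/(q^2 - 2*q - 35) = (q + 1)/(q - 7)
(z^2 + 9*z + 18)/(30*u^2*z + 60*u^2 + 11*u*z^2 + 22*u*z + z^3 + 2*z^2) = (z^2 + 9*z + 18)/(30*u^2*z + 60*u^2 + 11*u*z^2 + 22*u*z + z^3 + 2*z^2)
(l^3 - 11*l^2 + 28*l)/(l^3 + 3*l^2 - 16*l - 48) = l*(l - 7)/(l^2 + 7*l + 12)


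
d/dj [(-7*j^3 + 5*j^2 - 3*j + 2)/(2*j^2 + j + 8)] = (-14*j^4 - 14*j^3 - 157*j^2 + 72*j - 26)/(4*j^4 + 4*j^3 + 33*j^2 + 16*j + 64)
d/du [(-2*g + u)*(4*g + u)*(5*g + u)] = 2*g^2 + 14*g*u + 3*u^2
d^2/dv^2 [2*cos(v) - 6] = -2*cos(v)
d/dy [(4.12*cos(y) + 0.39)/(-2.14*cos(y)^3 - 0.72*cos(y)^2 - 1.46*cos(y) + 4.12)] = -(17.6336*cos(y)^3 + 5.4702*cos(y)^2 + 0.561599999999995*cos(y) + 17.5438)*sin(y)/(2.14*cos(y)^3 + 0.72*cos(y)^2 + 1.46*cos(y) - 4.12)^2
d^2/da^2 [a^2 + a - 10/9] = 2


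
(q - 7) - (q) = -7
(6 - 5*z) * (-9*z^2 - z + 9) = 45*z^3 - 49*z^2 - 51*z + 54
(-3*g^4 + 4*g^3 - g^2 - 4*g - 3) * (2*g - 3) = -6*g^5 + 17*g^4 - 14*g^3 - 5*g^2 + 6*g + 9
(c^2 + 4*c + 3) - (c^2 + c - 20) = 3*c + 23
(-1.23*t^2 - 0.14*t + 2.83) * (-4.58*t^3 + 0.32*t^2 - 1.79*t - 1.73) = 5.6334*t^5 + 0.2476*t^4 - 10.8045*t^3 + 3.2841*t^2 - 4.8235*t - 4.8959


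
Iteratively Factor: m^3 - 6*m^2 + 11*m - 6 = (m - 2)*(m^2 - 4*m + 3) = (m - 3)*(m - 2)*(m - 1)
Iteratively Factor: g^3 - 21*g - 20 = (g + 1)*(g^2 - g - 20) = (g + 1)*(g + 4)*(g - 5)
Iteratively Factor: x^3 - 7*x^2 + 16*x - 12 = (x - 2)*(x^2 - 5*x + 6) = (x - 2)^2*(x - 3)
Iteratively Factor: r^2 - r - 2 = (r - 2)*(r + 1)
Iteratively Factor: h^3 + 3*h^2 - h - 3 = (h + 1)*(h^2 + 2*h - 3) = (h - 1)*(h + 1)*(h + 3)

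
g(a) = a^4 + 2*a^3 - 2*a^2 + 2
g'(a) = 4*a^3 + 6*a^2 - 4*a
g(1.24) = 5.10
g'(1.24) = 11.89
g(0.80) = 2.15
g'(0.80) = 2.69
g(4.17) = 414.62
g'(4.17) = 377.70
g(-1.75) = -5.46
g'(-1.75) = 3.94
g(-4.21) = 131.46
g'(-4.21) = -175.29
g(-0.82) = 0.00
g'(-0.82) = 5.11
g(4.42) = 517.30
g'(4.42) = 444.94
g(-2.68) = 0.72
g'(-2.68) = -23.18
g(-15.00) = 43427.00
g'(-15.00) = -12090.00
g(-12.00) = 16994.00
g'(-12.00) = -6000.00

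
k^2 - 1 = (k - 1)*(k + 1)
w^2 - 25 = (w - 5)*(w + 5)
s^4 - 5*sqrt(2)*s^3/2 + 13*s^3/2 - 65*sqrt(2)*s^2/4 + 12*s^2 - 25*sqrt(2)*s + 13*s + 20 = (s + 5/2)*(s + 4)*(s - 2*sqrt(2))*(s - sqrt(2)/2)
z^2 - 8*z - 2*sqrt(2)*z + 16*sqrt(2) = (z - 8)*(z - 2*sqrt(2))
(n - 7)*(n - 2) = n^2 - 9*n + 14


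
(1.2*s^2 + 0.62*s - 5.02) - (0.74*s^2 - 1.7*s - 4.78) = 0.46*s^2 + 2.32*s - 0.239999999999999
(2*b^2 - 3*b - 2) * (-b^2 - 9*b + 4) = -2*b^4 - 15*b^3 + 37*b^2 + 6*b - 8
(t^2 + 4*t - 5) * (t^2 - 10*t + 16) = t^4 - 6*t^3 - 29*t^2 + 114*t - 80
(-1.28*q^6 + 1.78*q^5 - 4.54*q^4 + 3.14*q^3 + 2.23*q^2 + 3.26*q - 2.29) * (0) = 0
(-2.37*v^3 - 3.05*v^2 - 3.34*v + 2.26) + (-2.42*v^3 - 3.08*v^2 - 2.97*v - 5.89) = -4.79*v^3 - 6.13*v^2 - 6.31*v - 3.63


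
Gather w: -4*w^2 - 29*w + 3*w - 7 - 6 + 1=-4*w^2 - 26*w - 12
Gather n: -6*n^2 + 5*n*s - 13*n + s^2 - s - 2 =-6*n^2 + n*(5*s - 13) + s^2 - s - 2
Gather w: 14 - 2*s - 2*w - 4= -2*s - 2*w + 10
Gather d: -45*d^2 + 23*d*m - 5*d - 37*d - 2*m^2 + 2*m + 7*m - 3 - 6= -45*d^2 + d*(23*m - 42) - 2*m^2 + 9*m - 9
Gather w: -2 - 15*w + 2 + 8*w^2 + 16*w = 8*w^2 + w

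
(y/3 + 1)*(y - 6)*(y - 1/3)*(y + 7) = y^4/3 + 11*y^3/9 - 121*y^2/9 - 113*y/3 + 14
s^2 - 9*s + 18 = (s - 6)*(s - 3)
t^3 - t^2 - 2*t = t*(t - 2)*(t + 1)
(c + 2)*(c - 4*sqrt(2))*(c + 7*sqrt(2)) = c^3 + 2*c^2 + 3*sqrt(2)*c^2 - 56*c + 6*sqrt(2)*c - 112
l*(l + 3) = l^2 + 3*l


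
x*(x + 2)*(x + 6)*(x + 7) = x^4 + 15*x^3 + 68*x^2 + 84*x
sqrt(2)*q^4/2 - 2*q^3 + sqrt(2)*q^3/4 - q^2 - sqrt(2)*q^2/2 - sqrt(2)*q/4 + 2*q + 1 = (q - 1)*(q + 1/2)*(q - 2*sqrt(2))*(sqrt(2)*q/2 + sqrt(2)/2)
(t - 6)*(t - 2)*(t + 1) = t^3 - 7*t^2 + 4*t + 12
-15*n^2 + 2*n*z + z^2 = (-3*n + z)*(5*n + z)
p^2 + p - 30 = (p - 5)*(p + 6)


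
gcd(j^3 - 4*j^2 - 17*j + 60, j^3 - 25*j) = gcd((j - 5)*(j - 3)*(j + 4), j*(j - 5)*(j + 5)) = j - 5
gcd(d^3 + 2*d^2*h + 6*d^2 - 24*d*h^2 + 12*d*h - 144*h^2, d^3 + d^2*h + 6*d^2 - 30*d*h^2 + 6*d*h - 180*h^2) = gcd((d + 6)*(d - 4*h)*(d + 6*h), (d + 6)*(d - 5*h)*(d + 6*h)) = d^2 + 6*d*h + 6*d + 36*h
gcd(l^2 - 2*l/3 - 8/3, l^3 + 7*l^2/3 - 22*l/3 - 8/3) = l - 2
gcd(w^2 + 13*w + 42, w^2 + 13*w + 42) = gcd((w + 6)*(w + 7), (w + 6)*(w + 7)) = w^2 + 13*w + 42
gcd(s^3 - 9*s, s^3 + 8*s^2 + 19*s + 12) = s + 3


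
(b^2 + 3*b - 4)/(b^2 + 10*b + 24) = (b - 1)/(b + 6)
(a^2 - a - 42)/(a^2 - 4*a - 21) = (a + 6)/(a + 3)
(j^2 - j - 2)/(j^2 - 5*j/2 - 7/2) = 2*(j - 2)/(2*j - 7)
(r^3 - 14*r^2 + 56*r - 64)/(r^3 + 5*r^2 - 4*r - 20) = (r^2 - 12*r + 32)/(r^2 + 7*r + 10)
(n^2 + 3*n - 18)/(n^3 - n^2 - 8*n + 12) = (n^2 + 3*n - 18)/(n^3 - n^2 - 8*n + 12)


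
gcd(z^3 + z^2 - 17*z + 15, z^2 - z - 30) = z + 5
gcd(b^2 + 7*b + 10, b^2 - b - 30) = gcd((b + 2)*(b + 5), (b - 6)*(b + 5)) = b + 5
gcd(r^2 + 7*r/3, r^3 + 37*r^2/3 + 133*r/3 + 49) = r + 7/3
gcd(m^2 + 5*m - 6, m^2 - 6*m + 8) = 1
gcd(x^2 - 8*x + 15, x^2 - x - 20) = x - 5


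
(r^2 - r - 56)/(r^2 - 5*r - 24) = (r + 7)/(r + 3)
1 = 1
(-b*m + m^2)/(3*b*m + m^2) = (-b + m)/(3*b + m)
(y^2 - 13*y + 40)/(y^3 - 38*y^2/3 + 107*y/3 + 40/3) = 3/(3*y + 1)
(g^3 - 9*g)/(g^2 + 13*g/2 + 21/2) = 2*g*(g - 3)/(2*g + 7)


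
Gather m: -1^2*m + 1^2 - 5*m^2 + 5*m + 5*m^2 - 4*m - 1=0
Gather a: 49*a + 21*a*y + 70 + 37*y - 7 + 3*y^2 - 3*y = a*(21*y + 49) + 3*y^2 + 34*y + 63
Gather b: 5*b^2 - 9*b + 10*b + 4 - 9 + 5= 5*b^2 + b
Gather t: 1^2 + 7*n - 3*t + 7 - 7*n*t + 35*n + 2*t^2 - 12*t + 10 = 42*n + 2*t^2 + t*(-7*n - 15) + 18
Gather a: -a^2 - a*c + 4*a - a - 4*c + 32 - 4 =-a^2 + a*(3 - c) - 4*c + 28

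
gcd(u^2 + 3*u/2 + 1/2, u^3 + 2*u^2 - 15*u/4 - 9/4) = u + 1/2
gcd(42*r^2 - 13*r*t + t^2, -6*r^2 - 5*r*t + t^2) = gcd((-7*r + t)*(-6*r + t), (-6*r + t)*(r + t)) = 6*r - t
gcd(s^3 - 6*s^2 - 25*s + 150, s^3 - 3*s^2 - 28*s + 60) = s^2 - s - 30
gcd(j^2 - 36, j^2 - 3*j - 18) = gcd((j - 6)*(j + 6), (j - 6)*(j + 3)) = j - 6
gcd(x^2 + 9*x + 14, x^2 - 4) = x + 2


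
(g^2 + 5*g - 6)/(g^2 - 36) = (g - 1)/(g - 6)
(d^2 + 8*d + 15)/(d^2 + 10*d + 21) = (d + 5)/(d + 7)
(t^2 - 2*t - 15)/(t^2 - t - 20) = (t + 3)/(t + 4)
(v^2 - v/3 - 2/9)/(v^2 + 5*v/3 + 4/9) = (3*v - 2)/(3*v + 4)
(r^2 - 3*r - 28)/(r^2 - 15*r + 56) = (r + 4)/(r - 8)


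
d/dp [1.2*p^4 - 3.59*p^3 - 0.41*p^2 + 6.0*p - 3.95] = 4.8*p^3 - 10.77*p^2 - 0.82*p + 6.0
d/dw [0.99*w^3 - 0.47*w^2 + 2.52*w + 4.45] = 2.97*w^2 - 0.94*w + 2.52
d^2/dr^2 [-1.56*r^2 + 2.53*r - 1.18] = -3.12000000000000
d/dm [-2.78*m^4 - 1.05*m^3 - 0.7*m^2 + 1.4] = m*(-11.12*m^2 - 3.15*m - 1.4)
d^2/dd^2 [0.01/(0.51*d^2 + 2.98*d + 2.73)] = (-0.005202*d^2 - 0.030396*d + 0.01*(1.02*d + 2.98)*(2.04*d + 5.96) - 0.027846)/(0.51*d^2 + 2.98*d + 2.73)^3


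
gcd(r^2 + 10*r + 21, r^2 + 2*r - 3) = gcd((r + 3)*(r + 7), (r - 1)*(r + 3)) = r + 3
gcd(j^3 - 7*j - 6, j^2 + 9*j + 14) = j + 2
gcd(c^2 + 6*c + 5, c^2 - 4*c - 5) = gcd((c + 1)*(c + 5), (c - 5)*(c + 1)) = c + 1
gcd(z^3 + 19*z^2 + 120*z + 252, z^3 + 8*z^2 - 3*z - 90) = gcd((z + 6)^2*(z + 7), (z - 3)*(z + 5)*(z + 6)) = z + 6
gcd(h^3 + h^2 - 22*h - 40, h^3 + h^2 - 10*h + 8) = h + 4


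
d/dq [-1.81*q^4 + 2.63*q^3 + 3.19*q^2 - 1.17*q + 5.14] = -7.24*q^3 + 7.89*q^2 + 6.38*q - 1.17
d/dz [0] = 0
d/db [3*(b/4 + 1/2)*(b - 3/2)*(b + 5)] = 9*b^2/4 + 33*b/4 - 3/8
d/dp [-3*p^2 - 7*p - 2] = -6*p - 7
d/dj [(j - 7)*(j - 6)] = 2*j - 13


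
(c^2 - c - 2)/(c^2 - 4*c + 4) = (c + 1)/(c - 2)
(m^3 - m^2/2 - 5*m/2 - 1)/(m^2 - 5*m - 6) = (m^2 - 3*m/2 - 1)/(m - 6)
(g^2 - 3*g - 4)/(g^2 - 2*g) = (g^2 - 3*g - 4)/(g*(g - 2))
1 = 1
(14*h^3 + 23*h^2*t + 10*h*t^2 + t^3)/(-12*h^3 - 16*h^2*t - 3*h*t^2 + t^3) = (7*h + t)/(-6*h + t)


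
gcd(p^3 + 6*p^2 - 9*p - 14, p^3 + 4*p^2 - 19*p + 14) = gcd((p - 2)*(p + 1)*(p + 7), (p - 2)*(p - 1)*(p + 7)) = p^2 + 5*p - 14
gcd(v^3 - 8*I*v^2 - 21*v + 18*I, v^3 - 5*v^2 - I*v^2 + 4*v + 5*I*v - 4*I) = 1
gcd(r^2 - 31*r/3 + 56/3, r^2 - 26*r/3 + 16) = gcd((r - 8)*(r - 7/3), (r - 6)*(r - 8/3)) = 1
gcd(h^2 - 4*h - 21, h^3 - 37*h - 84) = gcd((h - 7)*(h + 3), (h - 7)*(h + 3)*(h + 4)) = h^2 - 4*h - 21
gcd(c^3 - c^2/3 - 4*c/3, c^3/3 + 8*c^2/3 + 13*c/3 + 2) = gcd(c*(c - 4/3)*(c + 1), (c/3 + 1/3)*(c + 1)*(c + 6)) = c + 1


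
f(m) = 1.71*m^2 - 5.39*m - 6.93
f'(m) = 3.42*m - 5.39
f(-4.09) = 43.72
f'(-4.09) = -19.38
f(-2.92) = 23.39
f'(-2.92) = -15.38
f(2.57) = -9.49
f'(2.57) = 3.40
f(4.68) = 5.30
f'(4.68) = 10.62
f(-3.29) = 29.31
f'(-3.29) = -16.64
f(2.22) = -10.47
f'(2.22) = 2.20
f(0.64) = -9.68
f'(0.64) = -3.20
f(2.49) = -9.75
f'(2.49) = 3.13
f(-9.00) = 180.09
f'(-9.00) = -36.17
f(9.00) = 83.07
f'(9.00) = 25.39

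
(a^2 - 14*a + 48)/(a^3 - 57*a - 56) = (a - 6)/(a^2 + 8*a + 7)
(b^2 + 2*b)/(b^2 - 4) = b/(b - 2)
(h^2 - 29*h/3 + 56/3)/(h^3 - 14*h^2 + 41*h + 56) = (h - 8/3)/(h^2 - 7*h - 8)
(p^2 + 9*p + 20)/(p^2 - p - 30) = (p + 4)/(p - 6)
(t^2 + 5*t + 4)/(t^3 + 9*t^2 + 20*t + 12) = (t + 4)/(t^2 + 8*t + 12)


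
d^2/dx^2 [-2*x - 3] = 0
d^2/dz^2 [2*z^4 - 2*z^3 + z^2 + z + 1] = 24*z^2 - 12*z + 2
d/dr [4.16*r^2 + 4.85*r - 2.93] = 8.32*r + 4.85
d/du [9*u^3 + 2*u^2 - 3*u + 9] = 27*u^2 + 4*u - 3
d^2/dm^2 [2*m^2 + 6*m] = 4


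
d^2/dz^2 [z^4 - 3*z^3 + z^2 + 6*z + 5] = 12*z^2 - 18*z + 2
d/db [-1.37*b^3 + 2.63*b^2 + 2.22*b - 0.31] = -4.11*b^2 + 5.26*b + 2.22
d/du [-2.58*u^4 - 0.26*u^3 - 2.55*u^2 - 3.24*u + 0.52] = -10.32*u^3 - 0.78*u^2 - 5.1*u - 3.24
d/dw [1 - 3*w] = -3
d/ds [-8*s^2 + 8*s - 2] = 8 - 16*s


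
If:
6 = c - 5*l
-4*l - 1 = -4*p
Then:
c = 5*p + 19/4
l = p - 1/4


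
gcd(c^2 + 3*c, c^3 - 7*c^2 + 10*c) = c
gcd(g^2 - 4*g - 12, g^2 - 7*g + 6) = g - 6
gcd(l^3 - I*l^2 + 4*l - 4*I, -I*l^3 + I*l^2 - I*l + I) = l - I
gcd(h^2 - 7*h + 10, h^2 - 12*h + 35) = h - 5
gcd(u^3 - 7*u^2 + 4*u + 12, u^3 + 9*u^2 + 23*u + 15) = u + 1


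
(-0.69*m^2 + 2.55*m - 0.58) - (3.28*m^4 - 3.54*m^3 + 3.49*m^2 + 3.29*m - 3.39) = -3.28*m^4 + 3.54*m^3 - 4.18*m^2 - 0.74*m + 2.81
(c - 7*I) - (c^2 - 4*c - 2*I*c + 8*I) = -c^2 + 5*c + 2*I*c - 15*I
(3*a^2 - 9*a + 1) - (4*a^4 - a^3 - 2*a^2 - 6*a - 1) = -4*a^4 + a^3 + 5*a^2 - 3*a + 2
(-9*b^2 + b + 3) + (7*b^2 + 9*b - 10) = -2*b^2 + 10*b - 7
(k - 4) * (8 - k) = -k^2 + 12*k - 32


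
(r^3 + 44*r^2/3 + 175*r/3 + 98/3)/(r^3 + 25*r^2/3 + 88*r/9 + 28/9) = 3*(r + 7)/(3*r + 2)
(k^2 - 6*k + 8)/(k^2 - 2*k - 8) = (k - 2)/(k + 2)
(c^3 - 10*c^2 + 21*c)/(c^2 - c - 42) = c*(c - 3)/(c + 6)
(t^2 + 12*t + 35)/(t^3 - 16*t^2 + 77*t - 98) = (t^2 + 12*t + 35)/(t^3 - 16*t^2 + 77*t - 98)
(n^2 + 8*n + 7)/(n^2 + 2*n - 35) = (n + 1)/(n - 5)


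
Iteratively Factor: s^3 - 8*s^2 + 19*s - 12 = (s - 4)*(s^2 - 4*s + 3) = (s - 4)*(s - 1)*(s - 3)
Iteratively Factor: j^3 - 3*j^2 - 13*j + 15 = (j + 3)*(j^2 - 6*j + 5) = (j - 1)*(j + 3)*(j - 5)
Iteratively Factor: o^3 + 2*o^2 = (o)*(o^2 + 2*o) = o^2*(o + 2)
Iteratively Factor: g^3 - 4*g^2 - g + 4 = (g - 1)*(g^2 - 3*g - 4) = (g - 4)*(g - 1)*(g + 1)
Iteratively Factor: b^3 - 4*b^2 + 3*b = (b)*(b^2 - 4*b + 3) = b*(b - 3)*(b - 1)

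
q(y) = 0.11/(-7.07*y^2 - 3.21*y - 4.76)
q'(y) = 0.11*(14.14*y + 3.21)/(-7.07*y^2 - 3.21*y - 4.76)^2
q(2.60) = -0.00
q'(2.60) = 0.00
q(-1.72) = -0.01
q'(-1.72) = -0.01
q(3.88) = -0.00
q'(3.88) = 0.00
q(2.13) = -0.00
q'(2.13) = 0.00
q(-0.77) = -0.02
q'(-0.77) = -0.02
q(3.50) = -0.00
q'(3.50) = 0.00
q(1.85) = -0.00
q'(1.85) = 0.00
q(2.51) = -0.00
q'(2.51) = 0.00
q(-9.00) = -0.00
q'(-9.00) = -0.00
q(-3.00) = -0.00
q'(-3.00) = -0.00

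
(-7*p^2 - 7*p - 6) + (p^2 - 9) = -6*p^2 - 7*p - 15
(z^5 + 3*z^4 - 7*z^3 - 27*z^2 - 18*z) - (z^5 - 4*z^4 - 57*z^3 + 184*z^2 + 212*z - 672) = 7*z^4 + 50*z^3 - 211*z^2 - 230*z + 672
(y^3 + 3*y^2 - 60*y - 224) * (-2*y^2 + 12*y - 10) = -2*y^5 + 6*y^4 + 146*y^3 - 302*y^2 - 2088*y + 2240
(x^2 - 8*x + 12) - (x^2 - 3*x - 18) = 30 - 5*x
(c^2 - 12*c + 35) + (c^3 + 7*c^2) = c^3 + 8*c^2 - 12*c + 35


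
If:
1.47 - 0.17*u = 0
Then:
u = 8.65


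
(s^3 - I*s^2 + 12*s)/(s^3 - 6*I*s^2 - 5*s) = (-s^2 + I*s - 12)/(-s^2 + 6*I*s + 5)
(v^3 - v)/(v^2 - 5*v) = (v^2 - 1)/(v - 5)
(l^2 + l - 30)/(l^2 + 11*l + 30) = (l - 5)/(l + 5)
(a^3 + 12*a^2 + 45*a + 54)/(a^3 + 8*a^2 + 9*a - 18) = (a + 3)/(a - 1)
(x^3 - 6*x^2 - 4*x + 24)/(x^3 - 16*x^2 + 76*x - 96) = (x + 2)/(x - 8)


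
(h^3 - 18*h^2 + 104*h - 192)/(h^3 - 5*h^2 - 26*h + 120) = (h - 8)/(h + 5)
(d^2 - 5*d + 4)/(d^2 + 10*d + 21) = (d^2 - 5*d + 4)/(d^2 + 10*d + 21)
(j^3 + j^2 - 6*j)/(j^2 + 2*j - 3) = j*(j - 2)/(j - 1)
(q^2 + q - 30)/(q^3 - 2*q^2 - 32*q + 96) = (q - 5)/(q^2 - 8*q + 16)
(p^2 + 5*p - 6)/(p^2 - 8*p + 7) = (p + 6)/(p - 7)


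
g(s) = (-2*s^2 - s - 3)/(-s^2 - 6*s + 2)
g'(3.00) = 0.06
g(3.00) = 0.96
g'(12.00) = 0.03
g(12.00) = 1.42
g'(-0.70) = -0.15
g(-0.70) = -0.57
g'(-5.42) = 14.33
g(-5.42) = -10.95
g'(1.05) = -0.77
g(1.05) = 1.16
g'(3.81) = 0.07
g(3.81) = 1.01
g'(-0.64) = -0.22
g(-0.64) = -0.59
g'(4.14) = 0.07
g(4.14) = 1.04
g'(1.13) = -0.59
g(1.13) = 1.10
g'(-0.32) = -0.99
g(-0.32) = -0.76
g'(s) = (-4*s - 1)/(-s^2 - 6*s + 2) + (2*s + 6)*(-2*s^2 - s - 3)/(-s^2 - 6*s + 2)^2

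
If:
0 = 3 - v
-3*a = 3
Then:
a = -1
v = 3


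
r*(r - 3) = r^2 - 3*r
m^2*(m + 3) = m^3 + 3*m^2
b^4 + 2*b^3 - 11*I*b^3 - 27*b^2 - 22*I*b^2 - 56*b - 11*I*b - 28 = (b - 7*I)*(b - 4*I)*(-I*b - I)*(I*b + I)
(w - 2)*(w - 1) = w^2 - 3*w + 2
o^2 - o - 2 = (o - 2)*(o + 1)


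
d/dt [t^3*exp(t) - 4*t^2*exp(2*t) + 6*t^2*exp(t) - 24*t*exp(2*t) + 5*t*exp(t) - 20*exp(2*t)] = (t^3 - 8*t^2*exp(t) + 9*t^2 - 56*t*exp(t) + 17*t - 64*exp(t) + 5)*exp(t)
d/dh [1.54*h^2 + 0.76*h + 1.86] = 3.08*h + 0.76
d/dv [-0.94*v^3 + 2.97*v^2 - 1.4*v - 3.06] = -2.82*v^2 + 5.94*v - 1.4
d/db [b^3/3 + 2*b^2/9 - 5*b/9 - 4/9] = b^2 + 4*b/9 - 5/9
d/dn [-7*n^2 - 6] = -14*n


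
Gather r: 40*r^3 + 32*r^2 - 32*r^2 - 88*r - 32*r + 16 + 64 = 40*r^3 - 120*r + 80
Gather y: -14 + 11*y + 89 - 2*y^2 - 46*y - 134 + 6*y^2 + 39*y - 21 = 4*y^2 + 4*y - 80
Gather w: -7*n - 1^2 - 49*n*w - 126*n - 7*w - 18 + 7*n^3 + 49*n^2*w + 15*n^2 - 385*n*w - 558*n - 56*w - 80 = 7*n^3 + 15*n^2 - 691*n + w*(49*n^2 - 434*n - 63) - 99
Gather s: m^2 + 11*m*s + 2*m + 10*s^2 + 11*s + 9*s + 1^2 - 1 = m^2 + 2*m + 10*s^2 + s*(11*m + 20)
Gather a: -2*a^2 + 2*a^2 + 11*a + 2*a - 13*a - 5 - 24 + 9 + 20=0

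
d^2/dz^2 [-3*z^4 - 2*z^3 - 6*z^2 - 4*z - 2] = -36*z^2 - 12*z - 12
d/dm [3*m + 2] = 3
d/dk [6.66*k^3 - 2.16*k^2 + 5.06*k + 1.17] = 19.98*k^2 - 4.32*k + 5.06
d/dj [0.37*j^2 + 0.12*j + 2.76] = 0.74*j + 0.12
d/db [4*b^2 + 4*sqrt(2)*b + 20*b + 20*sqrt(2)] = 8*b + 4*sqrt(2) + 20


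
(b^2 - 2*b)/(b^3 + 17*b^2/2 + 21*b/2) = 2*(b - 2)/(2*b^2 + 17*b + 21)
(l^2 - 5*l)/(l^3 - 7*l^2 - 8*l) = (5 - l)/(-l^2 + 7*l + 8)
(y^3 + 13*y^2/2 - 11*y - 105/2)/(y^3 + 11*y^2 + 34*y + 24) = (2*y^3 + 13*y^2 - 22*y - 105)/(2*(y^3 + 11*y^2 + 34*y + 24))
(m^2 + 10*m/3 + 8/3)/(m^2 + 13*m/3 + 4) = (m + 2)/(m + 3)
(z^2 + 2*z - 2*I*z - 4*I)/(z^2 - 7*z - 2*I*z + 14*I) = (z + 2)/(z - 7)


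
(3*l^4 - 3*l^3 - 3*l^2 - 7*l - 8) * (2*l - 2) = 6*l^5 - 12*l^4 - 8*l^2 - 2*l + 16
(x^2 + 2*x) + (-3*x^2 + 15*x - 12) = -2*x^2 + 17*x - 12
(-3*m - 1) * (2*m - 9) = -6*m^2 + 25*m + 9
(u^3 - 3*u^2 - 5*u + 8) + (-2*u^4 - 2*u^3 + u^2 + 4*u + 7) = -2*u^4 - u^3 - 2*u^2 - u + 15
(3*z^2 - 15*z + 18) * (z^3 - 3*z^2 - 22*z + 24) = 3*z^5 - 24*z^4 - 3*z^3 + 348*z^2 - 756*z + 432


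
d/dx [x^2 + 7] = 2*x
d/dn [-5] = 0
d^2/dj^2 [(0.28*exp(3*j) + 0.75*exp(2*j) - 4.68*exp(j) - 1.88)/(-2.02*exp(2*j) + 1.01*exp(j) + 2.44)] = (-1.142512*exp(6*j) + 1.71376800000001*exp(5*j) + 19.1837379999999*exp(4*j) + 17.090917*exp(3*j) + 106.346004*exp(2*j) + 9.588172*exp(j) + 23.229776)*exp(j)/(8.242408*exp(6*j) - 12.363612*exp(5*j) - 23.686722*exp(4*j) + 28.838227*exp(3*j) + 28.611684*exp(2*j) - 18.039408*exp(j) - 14.526784)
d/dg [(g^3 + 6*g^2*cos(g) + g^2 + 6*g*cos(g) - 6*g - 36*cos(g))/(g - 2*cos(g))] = (-8*g^3*sin(g) + 2*g^3 - 8*g^2*sin(g) + g^2 + 48*g*sin(g) - 24*g*cos(g)^2 - 4*g*cos(g) - 12*cos(g)^2 + 48*cos(g))/(g - 2*cos(g))^2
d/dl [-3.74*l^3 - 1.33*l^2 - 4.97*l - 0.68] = -11.22*l^2 - 2.66*l - 4.97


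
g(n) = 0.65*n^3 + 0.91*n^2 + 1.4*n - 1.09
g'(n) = 1.95*n^2 + 1.82*n + 1.4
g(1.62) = 6.33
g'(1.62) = 9.47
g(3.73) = 50.52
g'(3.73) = 35.32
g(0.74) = 0.71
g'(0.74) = 3.81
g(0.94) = 1.57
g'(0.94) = 4.83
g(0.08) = -0.97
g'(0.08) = 1.56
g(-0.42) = -1.57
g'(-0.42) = 0.98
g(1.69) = 7.01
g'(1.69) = 10.05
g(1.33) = 3.91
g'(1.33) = 7.27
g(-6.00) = -117.13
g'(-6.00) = 60.68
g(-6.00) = -117.13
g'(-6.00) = 60.68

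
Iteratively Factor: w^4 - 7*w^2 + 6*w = (w - 2)*(w^3 + 2*w^2 - 3*w) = (w - 2)*(w - 1)*(w^2 + 3*w) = (w - 2)*(w - 1)*(w + 3)*(w)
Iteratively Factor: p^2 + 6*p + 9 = (p + 3)*(p + 3)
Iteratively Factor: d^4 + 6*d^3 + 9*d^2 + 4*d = (d + 1)*(d^3 + 5*d^2 + 4*d) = (d + 1)^2*(d^2 + 4*d) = d*(d + 1)^2*(d + 4)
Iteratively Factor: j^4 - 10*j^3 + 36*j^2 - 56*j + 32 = (j - 2)*(j^3 - 8*j^2 + 20*j - 16) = (j - 2)^2*(j^2 - 6*j + 8) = (j - 2)^3*(j - 4)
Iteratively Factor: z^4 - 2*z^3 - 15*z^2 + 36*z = (z - 3)*(z^3 + z^2 - 12*z) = (z - 3)^2*(z^2 + 4*z) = z*(z - 3)^2*(z + 4)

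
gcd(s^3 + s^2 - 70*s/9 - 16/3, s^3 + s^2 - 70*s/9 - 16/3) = s^3 + s^2 - 70*s/9 - 16/3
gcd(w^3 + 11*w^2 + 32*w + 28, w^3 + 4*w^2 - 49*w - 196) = w + 7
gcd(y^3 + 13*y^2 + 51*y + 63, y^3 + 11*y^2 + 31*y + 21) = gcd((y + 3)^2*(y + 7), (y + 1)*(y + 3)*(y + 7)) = y^2 + 10*y + 21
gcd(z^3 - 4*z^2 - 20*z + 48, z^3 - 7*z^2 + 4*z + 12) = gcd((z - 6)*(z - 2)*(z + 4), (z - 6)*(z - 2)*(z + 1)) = z^2 - 8*z + 12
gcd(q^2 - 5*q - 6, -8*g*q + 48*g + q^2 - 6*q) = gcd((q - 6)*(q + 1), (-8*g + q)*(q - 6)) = q - 6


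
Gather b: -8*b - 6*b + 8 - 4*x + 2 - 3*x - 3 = -14*b - 7*x + 7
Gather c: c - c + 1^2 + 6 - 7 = 0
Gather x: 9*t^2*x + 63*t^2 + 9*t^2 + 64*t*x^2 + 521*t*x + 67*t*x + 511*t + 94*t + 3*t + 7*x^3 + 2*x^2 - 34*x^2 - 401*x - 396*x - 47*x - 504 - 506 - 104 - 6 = 72*t^2 + 608*t + 7*x^3 + x^2*(64*t - 32) + x*(9*t^2 + 588*t - 844) - 1120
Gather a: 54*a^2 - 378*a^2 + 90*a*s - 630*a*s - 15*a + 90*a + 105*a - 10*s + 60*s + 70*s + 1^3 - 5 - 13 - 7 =-324*a^2 + a*(180 - 540*s) + 120*s - 24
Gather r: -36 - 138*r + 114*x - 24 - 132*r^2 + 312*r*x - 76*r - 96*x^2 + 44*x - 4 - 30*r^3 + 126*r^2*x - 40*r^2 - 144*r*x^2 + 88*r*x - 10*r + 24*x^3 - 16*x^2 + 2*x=-30*r^3 + r^2*(126*x - 172) + r*(-144*x^2 + 400*x - 224) + 24*x^3 - 112*x^2 + 160*x - 64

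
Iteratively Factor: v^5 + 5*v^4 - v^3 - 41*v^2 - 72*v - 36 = (v + 2)*(v^4 + 3*v^3 - 7*v^2 - 27*v - 18) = (v - 3)*(v + 2)*(v^3 + 6*v^2 + 11*v + 6) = (v - 3)*(v + 2)^2*(v^2 + 4*v + 3) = (v - 3)*(v + 2)^2*(v + 3)*(v + 1)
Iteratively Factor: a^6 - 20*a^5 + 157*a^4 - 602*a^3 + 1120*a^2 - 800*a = (a - 4)*(a^5 - 16*a^4 + 93*a^3 - 230*a^2 + 200*a) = (a - 5)*(a - 4)*(a^4 - 11*a^3 + 38*a^2 - 40*a) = a*(a - 5)*(a - 4)*(a^3 - 11*a^2 + 38*a - 40) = a*(a - 5)*(a - 4)*(a - 2)*(a^2 - 9*a + 20) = a*(a - 5)^2*(a - 4)*(a - 2)*(a - 4)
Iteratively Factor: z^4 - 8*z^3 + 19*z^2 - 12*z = (z - 1)*(z^3 - 7*z^2 + 12*z) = z*(z - 1)*(z^2 - 7*z + 12) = z*(z - 3)*(z - 1)*(z - 4)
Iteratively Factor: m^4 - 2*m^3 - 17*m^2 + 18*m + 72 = (m - 4)*(m^3 + 2*m^2 - 9*m - 18) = (m - 4)*(m + 2)*(m^2 - 9) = (m - 4)*(m - 3)*(m + 2)*(m + 3)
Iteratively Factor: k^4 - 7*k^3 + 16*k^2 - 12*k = (k - 2)*(k^3 - 5*k^2 + 6*k) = (k - 2)^2*(k^2 - 3*k) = (k - 3)*(k - 2)^2*(k)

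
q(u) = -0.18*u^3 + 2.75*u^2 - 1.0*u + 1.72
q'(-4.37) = -35.35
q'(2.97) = 10.57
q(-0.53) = 3.05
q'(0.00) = -1.00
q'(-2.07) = -14.70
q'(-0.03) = -1.17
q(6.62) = 63.40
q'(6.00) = 12.56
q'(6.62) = 11.74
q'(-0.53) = -4.07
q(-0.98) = 5.51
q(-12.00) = 720.76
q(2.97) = 18.29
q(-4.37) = 73.63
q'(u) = -0.54*u^2 + 5.5*u - 1.0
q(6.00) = 55.84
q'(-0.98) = -6.91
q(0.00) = 1.72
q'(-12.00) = -144.76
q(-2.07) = 17.17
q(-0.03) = 1.75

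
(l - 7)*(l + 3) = l^2 - 4*l - 21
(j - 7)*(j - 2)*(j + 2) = j^3 - 7*j^2 - 4*j + 28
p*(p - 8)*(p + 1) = p^3 - 7*p^2 - 8*p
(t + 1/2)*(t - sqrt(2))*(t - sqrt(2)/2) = t^3 - 3*sqrt(2)*t^2/2 + t^2/2 - 3*sqrt(2)*t/4 + t + 1/2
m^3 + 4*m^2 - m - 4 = (m - 1)*(m + 1)*(m + 4)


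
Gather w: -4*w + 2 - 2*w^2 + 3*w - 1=-2*w^2 - w + 1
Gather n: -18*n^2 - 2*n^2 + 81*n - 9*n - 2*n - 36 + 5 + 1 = -20*n^2 + 70*n - 30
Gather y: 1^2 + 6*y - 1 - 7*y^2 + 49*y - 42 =-7*y^2 + 55*y - 42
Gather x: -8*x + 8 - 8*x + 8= 16 - 16*x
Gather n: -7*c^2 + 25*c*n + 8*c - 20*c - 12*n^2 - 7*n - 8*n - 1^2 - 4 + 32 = -7*c^2 - 12*c - 12*n^2 + n*(25*c - 15) + 27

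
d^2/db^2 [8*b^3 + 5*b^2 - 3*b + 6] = 48*b + 10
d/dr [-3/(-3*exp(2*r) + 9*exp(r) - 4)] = (27 - 18*exp(r))*exp(r)/(3*exp(2*r) - 9*exp(r) + 4)^2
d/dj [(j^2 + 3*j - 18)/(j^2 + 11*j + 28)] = 2*(4*j^2 + 46*j + 141)/(j^4 + 22*j^3 + 177*j^2 + 616*j + 784)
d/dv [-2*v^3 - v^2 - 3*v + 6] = -6*v^2 - 2*v - 3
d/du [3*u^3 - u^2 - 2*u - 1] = 9*u^2 - 2*u - 2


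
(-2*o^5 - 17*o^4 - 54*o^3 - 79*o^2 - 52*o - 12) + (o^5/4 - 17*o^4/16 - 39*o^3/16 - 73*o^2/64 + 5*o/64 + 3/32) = -7*o^5/4 - 289*o^4/16 - 903*o^3/16 - 5129*o^2/64 - 3323*o/64 - 381/32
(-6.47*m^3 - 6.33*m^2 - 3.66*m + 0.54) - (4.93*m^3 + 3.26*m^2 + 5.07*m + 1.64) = -11.4*m^3 - 9.59*m^2 - 8.73*m - 1.1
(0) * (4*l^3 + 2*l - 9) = 0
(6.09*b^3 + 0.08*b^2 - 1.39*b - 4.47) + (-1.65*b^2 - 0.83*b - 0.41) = 6.09*b^3 - 1.57*b^2 - 2.22*b - 4.88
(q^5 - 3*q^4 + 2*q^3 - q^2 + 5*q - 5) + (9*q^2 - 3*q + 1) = q^5 - 3*q^4 + 2*q^3 + 8*q^2 + 2*q - 4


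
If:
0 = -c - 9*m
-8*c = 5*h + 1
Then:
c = -9*m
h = 72*m/5 - 1/5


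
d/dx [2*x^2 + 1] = 4*x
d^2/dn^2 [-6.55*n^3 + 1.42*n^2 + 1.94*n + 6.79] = 2.84 - 39.3*n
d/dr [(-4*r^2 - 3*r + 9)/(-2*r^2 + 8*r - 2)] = (-19*r^2 + 26*r - 33)/(2*(r^4 - 8*r^3 + 18*r^2 - 8*r + 1))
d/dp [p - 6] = 1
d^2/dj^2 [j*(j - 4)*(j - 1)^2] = 12*j^2 - 36*j + 18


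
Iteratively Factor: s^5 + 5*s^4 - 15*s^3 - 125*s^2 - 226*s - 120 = (s + 3)*(s^4 + 2*s^3 - 21*s^2 - 62*s - 40) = (s + 1)*(s + 3)*(s^3 + s^2 - 22*s - 40) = (s + 1)*(s + 3)*(s + 4)*(s^2 - 3*s - 10) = (s - 5)*(s + 1)*(s + 3)*(s + 4)*(s + 2)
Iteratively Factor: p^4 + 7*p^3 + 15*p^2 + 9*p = (p + 3)*(p^3 + 4*p^2 + 3*p) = p*(p + 3)*(p^2 + 4*p + 3) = p*(p + 1)*(p + 3)*(p + 3)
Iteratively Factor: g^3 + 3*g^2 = (g)*(g^2 + 3*g) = g*(g + 3)*(g)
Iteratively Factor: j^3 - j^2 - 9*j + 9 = (j + 3)*(j^2 - 4*j + 3) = (j - 3)*(j + 3)*(j - 1)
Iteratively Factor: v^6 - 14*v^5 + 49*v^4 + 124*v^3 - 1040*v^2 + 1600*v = (v - 5)*(v^5 - 9*v^4 + 4*v^3 + 144*v^2 - 320*v) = v*(v - 5)*(v^4 - 9*v^3 + 4*v^2 + 144*v - 320) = v*(v - 5)^2*(v^3 - 4*v^2 - 16*v + 64) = v*(v - 5)^2*(v - 4)*(v^2 - 16) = v*(v - 5)^2*(v - 4)^2*(v + 4)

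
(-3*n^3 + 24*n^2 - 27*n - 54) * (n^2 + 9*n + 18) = -3*n^5 - 3*n^4 + 135*n^3 + 135*n^2 - 972*n - 972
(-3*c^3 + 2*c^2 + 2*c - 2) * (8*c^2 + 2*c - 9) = -24*c^5 + 10*c^4 + 47*c^3 - 30*c^2 - 22*c + 18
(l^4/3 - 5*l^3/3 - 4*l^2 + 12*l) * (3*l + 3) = l^5 - 4*l^4 - 17*l^3 + 24*l^2 + 36*l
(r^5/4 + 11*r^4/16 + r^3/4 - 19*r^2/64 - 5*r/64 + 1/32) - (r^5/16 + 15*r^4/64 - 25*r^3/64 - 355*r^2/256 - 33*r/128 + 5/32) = 3*r^5/16 + 29*r^4/64 + 41*r^3/64 + 279*r^2/256 + 23*r/128 - 1/8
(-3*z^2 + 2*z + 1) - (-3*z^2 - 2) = 2*z + 3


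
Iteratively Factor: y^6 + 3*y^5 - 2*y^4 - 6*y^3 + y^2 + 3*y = (y + 1)*(y^5 + 2*y^4 - 4*y^3 - 2*y^2 + 3*y) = (y + 1)*(y + 3)*(y^4 - y^3 - y^2 + y) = (y - 1)*(y + 1)*(y + 3)*(y^3 - y) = (y - 1)*(y + 1)^2*(y + 3)*(y^2 - y) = (y - 1)^2*(y + 1)^2*(y + 3)*(y)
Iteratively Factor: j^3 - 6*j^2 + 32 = (j + 2)*(j^2 - 8*j + 16) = (j - 4)*(j + 2)*(j - 4)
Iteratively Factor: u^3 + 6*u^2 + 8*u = (u + 4)*(u^2 + 2*u) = u*(u + 4)*(u + 2)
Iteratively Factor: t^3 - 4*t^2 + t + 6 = (t - 2)*(t^2 - 2*t - 3) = (t - 3)*(t - 2)*(t + 1)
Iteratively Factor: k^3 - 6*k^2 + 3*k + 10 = (k + 1)*(k^2 - 7*k + 10) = (k - 5)*(k + 1)*(k - 2)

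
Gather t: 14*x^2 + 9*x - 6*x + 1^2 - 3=14*x^2 + 3*x - 2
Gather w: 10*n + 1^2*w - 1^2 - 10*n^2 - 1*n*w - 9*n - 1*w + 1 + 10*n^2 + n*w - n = 0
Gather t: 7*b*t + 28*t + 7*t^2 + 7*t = 7*t^2 + t*(7*b + 35)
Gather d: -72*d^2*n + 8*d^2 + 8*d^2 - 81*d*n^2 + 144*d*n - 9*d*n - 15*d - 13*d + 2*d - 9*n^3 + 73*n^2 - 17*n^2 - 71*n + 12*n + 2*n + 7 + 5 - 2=d^2*(16 - 72*n) + d*(-81*n^2 + 135*n - 26) - 9*n^3 + 56*n^2 - 57*n + 10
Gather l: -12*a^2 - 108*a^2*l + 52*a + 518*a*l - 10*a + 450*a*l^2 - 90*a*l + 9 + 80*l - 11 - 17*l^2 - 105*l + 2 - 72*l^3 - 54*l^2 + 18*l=-12*a^2 + 42*a - 72*l^3 + l^2*(450*a - 71) + l*(-108*a^2 + 428*a - 7)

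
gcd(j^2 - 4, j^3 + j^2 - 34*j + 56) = j - 2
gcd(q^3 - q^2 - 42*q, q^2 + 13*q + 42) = q + 6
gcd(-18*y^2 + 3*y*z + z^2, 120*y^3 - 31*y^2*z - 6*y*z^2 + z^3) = 3*y - z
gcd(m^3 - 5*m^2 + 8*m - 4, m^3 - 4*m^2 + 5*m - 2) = m^2 - 3*m + 2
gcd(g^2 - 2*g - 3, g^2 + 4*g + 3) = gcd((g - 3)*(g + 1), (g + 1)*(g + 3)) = g + 1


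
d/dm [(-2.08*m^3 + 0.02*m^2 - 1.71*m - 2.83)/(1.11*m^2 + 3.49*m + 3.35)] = (-2.3088*m^4 - 14.5184*m^3 - 18.9361*m^2 + 6.4166*m + 4.1482)/(1.2321*m^4 + 7.7478*m^3 + 19.6171*m^2 + 23.383*m + 11.2225)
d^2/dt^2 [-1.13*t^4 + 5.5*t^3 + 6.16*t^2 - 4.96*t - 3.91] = -13.56*t^2 + 33.0*t + 12.32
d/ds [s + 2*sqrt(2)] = 1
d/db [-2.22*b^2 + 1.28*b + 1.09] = 1.28 - 4.44*b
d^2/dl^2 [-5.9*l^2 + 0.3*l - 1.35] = -11.8000000000000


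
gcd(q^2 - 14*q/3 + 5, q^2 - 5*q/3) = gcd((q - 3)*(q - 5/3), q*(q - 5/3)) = q - 5/3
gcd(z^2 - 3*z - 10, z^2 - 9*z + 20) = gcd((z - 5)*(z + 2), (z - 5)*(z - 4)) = z - 5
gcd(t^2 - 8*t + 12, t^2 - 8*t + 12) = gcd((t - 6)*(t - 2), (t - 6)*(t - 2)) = t^2 - 8*t + 12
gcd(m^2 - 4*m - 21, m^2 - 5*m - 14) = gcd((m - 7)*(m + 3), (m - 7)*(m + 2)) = m - 7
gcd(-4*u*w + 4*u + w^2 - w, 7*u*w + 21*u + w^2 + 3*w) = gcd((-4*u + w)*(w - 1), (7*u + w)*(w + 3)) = 1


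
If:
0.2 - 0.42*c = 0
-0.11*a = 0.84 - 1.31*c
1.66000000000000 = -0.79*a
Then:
No Solution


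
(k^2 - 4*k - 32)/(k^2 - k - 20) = (k - 8)/(k - 5)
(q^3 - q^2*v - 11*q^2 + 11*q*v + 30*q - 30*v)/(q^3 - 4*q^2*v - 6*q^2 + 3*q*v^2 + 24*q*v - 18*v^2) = (q - 5)/(q - 3*v)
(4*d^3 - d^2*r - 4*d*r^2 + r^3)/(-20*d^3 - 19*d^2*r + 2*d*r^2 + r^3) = (-d + r)/(5*d + r)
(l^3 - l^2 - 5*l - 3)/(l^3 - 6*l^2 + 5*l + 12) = (l + 1)/(l - 4)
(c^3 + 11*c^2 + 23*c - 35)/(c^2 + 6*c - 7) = c + 5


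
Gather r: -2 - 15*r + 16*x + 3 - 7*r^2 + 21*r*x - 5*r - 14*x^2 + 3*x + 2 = -7*r^2 + r*(21*x - 20) - 14*x^2 + 19*x + 3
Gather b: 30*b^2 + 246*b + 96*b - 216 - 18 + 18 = 30*b^2 + 342*b - 216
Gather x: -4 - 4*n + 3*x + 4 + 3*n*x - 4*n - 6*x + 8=-8*n + x*(3*n - 3) + 8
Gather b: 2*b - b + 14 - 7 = b + 7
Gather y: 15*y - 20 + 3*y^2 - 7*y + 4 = 3*y^2 + 8*y - 16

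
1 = 1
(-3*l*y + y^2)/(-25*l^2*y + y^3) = (3*l - y)/(25*l^2 - y^2)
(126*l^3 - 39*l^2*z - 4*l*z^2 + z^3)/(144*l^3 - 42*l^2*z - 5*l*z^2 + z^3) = (-7*l + z)/(-8*l + z)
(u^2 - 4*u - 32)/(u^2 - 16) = (u - 8)/(u - 4)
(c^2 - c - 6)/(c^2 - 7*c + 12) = (c + 2)/(c - 4)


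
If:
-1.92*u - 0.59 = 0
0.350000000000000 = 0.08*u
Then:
No Solution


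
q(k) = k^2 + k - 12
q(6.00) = 30.00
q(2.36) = -4.07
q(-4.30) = 2.19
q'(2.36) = 5.72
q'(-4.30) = -7.60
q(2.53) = -3.07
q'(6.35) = 13.70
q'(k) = 2*k + 1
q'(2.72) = 6.44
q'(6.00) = 13.00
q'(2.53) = 6.06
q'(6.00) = 13.00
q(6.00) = 30.00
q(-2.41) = -8.60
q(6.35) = 34.67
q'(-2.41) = -3.82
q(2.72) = -1.88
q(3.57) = 4.31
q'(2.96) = 6.92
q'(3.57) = 8.14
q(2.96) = -0.28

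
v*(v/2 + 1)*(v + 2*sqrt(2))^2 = v^4/2 + v^3 + 2*sqrt(2)*v^3 + 4*v^2 + 4*sqrt(2)*v^2 + 8*v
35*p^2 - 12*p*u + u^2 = (-7*p + u)*(-5*p + u)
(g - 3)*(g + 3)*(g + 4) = g^3 + 4*g^2 - 9*g - 36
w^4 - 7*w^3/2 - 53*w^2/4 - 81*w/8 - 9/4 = (w - 6)*(w + 1/2)^2*(w + 3/2)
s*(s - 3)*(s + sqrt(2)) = s^3 - 3*s^2 + sqrt(2)*s^2 - 3*sqrt(2)*s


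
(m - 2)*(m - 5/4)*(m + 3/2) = m^3 - 7*m^2/4 - 19*m/8 + 15/4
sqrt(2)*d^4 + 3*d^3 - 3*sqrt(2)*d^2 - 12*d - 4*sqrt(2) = (d - 2)*(d + 2)*(d + sqrt(2))*(sqrt(2)*d + 1)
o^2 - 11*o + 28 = (o - 7)*(o - 4)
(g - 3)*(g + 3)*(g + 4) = g^3 + 4*g^2 - 9*g - 36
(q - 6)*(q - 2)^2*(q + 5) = q^4 - 5*q^3 - 22*q^2 + 116*q - 120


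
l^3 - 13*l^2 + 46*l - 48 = (l - 8)*(l - 3)*(l - 2)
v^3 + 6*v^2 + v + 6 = (v + 6)*(v - I)*(v + I)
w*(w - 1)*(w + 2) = w^3 + w^2 - 2*w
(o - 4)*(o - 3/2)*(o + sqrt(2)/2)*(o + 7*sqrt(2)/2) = o^4 - 11*o^3/2 + 4*sqrt(2)*o^3 - 22*sqrt(2)*o^2 + 19*o^2/2 - 77*o/4 + 24*sqrt(2)*o + 21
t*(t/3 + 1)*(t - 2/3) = t^3/3 + 7*t^2/9 - 2*t/3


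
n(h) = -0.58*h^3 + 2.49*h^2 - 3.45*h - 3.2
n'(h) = -1.74*h^2 + 4.98*h - 3.45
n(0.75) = -4.63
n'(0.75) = -0.69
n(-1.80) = 14.46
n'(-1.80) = -18.05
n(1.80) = -4.72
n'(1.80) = -0.12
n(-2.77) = 37.79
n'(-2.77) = -30.60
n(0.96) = -4.73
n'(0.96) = -0.27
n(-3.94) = 84.52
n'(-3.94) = -50.08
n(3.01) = -6.84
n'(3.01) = -4.22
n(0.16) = -3.69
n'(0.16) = -2.70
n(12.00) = -688.28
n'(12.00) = -194.25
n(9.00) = -255.38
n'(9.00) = -99.57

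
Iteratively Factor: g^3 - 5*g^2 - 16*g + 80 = (g - 4)*(g^2 - g - 20) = (g - 4)*(g + 4)*(g - 5)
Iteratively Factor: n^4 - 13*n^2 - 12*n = (n + 1)*(n^3 - n^2 - 12*n) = n*(n + 1)*(n^2 - n - 12) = n*(n - 4)*(n + 1)*(n + 3)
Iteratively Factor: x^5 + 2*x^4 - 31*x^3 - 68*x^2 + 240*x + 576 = (x - 4)*(x^4 + 6*x^3 - 7*x^2 - 96*x - 144) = (x - 4)^2*(x^3 + 10*x^2 + 33*x + 36) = (x - 4)^2*(x + 3)*(x^2 + 7*x + 12) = (x - 4)^2*(x + 3)^2*(x + 4)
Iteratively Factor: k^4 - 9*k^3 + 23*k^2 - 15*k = (k - 3)*(k^3 - 6*k^2 + 5*k) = (k - 5)*(k - 3)*(k^2 - k) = (k - 5)*(k - 3)*(k - 1)*(k)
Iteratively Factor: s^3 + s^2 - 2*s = (s + 2)*(s^2 - s) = s*(s + 2)*(s - 1)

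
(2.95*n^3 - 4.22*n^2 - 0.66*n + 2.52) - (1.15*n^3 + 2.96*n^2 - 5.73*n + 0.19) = 1.8*n^3 - 7.18*n^2 + 5.07*n + 2.33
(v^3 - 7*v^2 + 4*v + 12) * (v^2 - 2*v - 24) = v^5 - 9*v^4 - 6*v^3 + 172*v^2 - 120*v - 288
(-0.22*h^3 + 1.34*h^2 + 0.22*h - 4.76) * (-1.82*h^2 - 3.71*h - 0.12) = 0.4004*h^5 - 1.6226*h^4 - 5.3454*h^3 + 7.6862*h^2 + 17.6332*h + 0.5712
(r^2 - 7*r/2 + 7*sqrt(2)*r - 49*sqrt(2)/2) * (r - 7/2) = r^3 - 7*r^2 + 7*sqrt(2)*r^2 - 49*sqrt(2)*r + 49*r/4 + 343*sqrt(2)/4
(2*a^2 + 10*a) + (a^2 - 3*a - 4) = 3*a^2 + 7*a - 4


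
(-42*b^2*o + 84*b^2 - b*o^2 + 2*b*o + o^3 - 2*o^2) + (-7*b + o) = -42*b^2*o + 84*b^2 - b*o^2 + 2*b*o - 7*b + o^3 - 2*o^2 + o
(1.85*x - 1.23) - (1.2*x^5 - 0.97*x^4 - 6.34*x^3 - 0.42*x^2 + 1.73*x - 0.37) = -1.2*x^5 + 0.97*x^4 + 6.34*x^3 + 0.42*x^2 + 0.12*x - 0.86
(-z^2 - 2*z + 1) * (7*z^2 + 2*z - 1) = -7*z^4 - 16*z^3 + 4*z^2 + 4*z - 1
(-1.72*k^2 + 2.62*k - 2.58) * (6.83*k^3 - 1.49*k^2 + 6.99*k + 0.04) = -11.7476*k^5 + 20.4574*k^4 - 33.548*k^3 + 22.0892*k^2 - 17.9294*k - 0.1032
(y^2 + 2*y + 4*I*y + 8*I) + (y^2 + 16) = 2*y^2 + 2*y + 4*I*y + 16 + 8*I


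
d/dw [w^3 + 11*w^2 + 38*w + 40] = 3*w^2 + 22*w + 38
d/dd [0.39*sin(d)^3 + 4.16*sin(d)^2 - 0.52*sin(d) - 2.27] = (1.17*sin(d)^2 + 8.32*sin(d) - 0.52)*cos(d)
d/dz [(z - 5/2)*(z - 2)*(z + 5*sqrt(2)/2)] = 3*z^2 - 9*z + 5*sqrt(2)*z - 45*sqrt(2)/4 + 5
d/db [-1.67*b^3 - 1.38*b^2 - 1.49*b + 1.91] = -5.01*b^2 - 2.76*b - 1.49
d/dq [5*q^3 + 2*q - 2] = 15*q^2 + 2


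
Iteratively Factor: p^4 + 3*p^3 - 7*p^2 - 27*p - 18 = (p + 3)*(p^3 - 7*p - 6) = (p + 1)*(p + 3)*(p^2 - p - 6) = (p + 1)*(p + 2)*(p + 3)*(p - 3)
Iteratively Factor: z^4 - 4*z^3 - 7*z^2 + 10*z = (z - 5)*(z^3 + z^2 - 2*z) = (z - 5)*(z - 1)*(z^2 + 2*z) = z*(z - 5)*(z - 1)*(z + 2)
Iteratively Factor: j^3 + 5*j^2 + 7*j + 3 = (j + 1)*(j^2 + 4*j + 3) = (j + 1)*(j + 3)*(j + 1)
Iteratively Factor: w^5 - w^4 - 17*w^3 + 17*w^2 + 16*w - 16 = (w - 1)*(w^4 - 17*w^2 + 16) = (w - 4)*(w - 1)*(w^3 + 4*w^2 - w - 4) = (w - 4)*(w - 1)*(w + 4)*(w^2 - 1) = (w - 4)*(w - 1)*(w + 1)*(w + 4)*(w - 1)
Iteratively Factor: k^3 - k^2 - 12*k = (k + 3)*(k^2 - 4*k) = k*(k + 3)*(k - 4)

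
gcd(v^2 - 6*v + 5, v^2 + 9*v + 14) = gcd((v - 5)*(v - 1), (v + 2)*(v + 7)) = 1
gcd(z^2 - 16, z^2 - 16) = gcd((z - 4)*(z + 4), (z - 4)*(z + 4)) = z^2 - 16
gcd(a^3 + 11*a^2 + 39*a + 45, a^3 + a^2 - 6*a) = a + 3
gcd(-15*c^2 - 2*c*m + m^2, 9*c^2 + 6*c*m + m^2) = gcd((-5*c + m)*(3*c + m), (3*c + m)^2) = 3*c + m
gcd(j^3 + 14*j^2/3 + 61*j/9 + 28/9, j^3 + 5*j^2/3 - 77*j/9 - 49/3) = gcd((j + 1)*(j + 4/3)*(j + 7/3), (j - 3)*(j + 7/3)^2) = j + 7/3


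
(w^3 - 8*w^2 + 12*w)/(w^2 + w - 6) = w*(w - 6)/(w + 3)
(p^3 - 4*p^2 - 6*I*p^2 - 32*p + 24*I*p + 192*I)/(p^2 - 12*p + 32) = (p^2 + p*(4 - 6*I) - 24*I)/(p - 4)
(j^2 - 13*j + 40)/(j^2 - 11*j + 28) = (j^2 - 13*j + 40)/(j^2 - 11*j + 28)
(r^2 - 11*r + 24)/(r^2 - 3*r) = (r - 8)/r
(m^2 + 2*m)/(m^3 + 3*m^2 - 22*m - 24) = m*(m + 2)/(m^3 + 3*m^2 - 22*m - 24)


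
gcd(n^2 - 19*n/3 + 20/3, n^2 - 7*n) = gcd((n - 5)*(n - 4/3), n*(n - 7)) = 1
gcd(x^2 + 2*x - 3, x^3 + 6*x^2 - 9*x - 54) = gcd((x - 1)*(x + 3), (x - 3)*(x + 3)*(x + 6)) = x + 3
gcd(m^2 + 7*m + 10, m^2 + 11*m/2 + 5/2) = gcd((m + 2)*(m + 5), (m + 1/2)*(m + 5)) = m + 5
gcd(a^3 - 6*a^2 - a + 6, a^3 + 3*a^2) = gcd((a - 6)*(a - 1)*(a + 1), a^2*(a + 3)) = 1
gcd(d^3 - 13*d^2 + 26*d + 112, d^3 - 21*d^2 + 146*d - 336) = d^2 - 15*d + 56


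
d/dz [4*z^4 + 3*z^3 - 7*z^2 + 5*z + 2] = 16*z^3 + 9*z^2 - 14*z + 5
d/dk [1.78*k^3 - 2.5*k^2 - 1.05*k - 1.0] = 5.34*k^2 - 5.0*k - 1.05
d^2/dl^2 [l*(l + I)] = 2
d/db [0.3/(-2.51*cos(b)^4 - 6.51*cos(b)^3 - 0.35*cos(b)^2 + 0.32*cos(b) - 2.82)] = (-3.012*cos(b)^3 - 5.859*cos(b)^2 - 0.21*cos(b) + 0.096)*sin(b)/(2.51*cos(b)^4 + 6.51*cos(b)^3 + 0.35*cos(b)^2 - 0.32*cos(b) + 2.82)^2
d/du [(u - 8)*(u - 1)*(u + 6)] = 3*u^2 - 6*u - 46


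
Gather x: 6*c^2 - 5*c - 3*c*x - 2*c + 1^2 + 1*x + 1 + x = 6*c^2 - 7*c + x*(2 - 3*c) + 2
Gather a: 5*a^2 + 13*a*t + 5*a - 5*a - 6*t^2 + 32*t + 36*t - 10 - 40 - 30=5*a^2 + 13*a*t - 6*t^2 + 68*t - 80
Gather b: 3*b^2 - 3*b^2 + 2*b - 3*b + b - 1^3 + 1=0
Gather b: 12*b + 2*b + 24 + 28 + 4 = 14*b + 56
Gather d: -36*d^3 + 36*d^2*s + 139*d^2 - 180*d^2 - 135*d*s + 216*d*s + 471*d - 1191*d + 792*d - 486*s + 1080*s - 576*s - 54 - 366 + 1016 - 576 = -36*d^3 + d^2*(36*s - 41) + d*(81*s + 72) + 18*s + 20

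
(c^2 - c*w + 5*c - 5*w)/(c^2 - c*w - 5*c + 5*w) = (c + 5)/(c - 5)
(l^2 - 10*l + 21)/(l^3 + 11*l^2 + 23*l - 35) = (l^2 - 10*l + 21)/(l^3 + 11*l^2 + 23*l - 35)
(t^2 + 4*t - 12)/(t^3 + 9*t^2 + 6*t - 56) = (t + 6)/(t^2 + 11*t + 28)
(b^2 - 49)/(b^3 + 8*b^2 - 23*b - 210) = (b - 7)/(b^2 + b - 30)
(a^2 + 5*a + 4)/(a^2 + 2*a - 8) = (a + 1)/(a - 2)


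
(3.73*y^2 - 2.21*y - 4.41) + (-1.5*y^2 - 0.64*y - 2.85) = 2.23*y^2 - 2.85*y - 7.26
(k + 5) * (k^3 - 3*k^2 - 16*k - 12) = k^4 + 2*k^3 - 31*k^2 - 92*k - 60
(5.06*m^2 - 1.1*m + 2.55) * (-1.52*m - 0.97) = -7.6912*m^3 - 3.2362*m^2 - 2.809*m - 2.4735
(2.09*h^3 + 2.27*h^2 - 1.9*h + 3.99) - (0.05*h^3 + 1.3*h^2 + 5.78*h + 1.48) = 2.04*h^3 + 0.97*h^2 - 7.68*h + 2.51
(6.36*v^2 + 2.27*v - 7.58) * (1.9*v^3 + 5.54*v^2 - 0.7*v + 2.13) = 12.084*v^5 + 39.5474*v^4 - 6.2782*v^3 - 30.0354*v^2 + 10.1411*v - 16.1454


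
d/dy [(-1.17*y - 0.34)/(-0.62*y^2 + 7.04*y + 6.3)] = (0.7254*y^2 - 8.2368*y - (1.17*y + 0.34)*(1.24*y - 7.04) - 7.371)/(-0.62*y^2 + 7.04*y + 6.3)^2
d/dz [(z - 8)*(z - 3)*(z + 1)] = 3*z^2 - 20*z + 13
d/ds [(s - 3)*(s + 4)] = 2*s + 1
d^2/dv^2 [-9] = 0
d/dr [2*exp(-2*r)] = -4*exp(-2*r)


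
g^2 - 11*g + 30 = (g - 6)*(g - 5)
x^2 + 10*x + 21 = (x + 3)*(x + 7)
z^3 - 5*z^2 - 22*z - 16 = (z - 8)*(z + 1)*(z + 2)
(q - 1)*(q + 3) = q^2 + 2*q - 3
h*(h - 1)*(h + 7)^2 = h^4 + 13*h^3 + 35*h^2 - 49*h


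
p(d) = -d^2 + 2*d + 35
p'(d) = 2 - 2*d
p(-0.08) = 34.83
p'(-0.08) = 2.16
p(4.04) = 26.76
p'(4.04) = -6.08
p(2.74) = 32.97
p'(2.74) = -3.48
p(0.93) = 36.00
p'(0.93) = 0.14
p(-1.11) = 31.55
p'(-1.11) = 4.22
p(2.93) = 32.28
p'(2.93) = -3.86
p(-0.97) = 32.12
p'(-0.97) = 3.94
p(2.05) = 34.90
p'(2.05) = -2.10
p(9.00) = -28.00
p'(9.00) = -16.00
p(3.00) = 32.00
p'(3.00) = -4.00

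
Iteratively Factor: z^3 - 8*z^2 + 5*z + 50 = (z - 5)*(z^2 - 3*z - 10) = (z - 5)*(z + 2)*(z - 5)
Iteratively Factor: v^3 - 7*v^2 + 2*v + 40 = (v + 2)*(v^2 - 9*v + 20) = (v - 4)*(v + 2)*(v - 5)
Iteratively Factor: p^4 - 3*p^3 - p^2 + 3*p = (p - 1)*(p^3 - 2*p^2 - 3*p) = p*(p - 1)*(p^2 - 2*p - 3) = p*(p - 3)*(p - 1)*(p + 1)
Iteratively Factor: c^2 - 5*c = (c - 5)*(c)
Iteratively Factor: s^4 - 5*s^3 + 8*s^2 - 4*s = (s - 2)*(s^3 - 3*s^2 + 2*s) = s*(s - 2)*(s^2 - 3*s + 2) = s*(s - 2)^2*(s - 1)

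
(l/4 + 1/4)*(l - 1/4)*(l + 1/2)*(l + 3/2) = l^4/4 + 11*l^3/16 + l^2/2 + l/64 - 3/64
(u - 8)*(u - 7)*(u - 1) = u^3 - 16*u^2 + 71*u - 56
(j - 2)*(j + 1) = j^2 - j - 2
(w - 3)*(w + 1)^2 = w^3 - w^2 - 5*w - 3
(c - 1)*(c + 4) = c^2 + 3*c - 4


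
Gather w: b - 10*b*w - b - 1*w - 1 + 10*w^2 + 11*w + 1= 10*w^2 + w*(10 - 10*b)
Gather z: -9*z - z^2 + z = -z^2 - 8*z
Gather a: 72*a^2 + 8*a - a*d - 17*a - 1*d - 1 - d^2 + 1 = 72*a^2 + a*(-d - 9) - d^2 - d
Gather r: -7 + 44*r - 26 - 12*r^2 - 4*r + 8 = -12*r^2 + 40*r - 25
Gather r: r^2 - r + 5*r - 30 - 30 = r^2 + 4*r - 60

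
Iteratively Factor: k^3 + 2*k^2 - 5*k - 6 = (k + 3)*(k^2 - k - 2) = (k + 1)*(k + 3)*(k - 2)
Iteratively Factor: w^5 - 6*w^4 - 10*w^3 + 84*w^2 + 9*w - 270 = (w + 2)*(w^4 - 8*w^3 + 6*w^2 + 72*w - 135) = (w + 2)*(w + 3)*(w^3 - 11*w^2 + 39*w - 45) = (w - 3)*(w + 2)*(w + 3)*(w^2 - 8*w + 15) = (w - 5)*(w - 3)*(w + 2)*(w + 3)*(w - 3)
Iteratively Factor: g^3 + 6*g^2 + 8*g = (g + 2)*(g^2 + 4*g) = g*(g + 2)*(g + 4)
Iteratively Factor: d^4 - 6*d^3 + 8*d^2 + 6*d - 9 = (d - 3)*(d^3 - 3*d^2 - d + 3) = (d - 3)^2*(d^2 - 1) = (d - 3)^2*(d + 1)*(d - 1)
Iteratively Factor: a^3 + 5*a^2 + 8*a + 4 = (a + 2)*(a^2 + 3*a + 2) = (a + 2)^2*(a + 1)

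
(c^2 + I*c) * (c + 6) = c^3 + 6*c^2 + I*c^2 + 6*I*c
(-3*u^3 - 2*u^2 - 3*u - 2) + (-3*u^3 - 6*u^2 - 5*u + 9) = -6*u^3 - 8*u^2 - 8*u + 7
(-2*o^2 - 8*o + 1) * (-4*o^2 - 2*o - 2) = 8*o^4 + 36*o^3 + 16*o^2 + 14*o - 2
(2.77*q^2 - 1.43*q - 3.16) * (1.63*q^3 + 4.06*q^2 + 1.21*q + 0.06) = 4.5151*q^5 + 8.9153*q^4 - 7.6049*q^3 - 14.3937*q^2 - 3.9094*q - 0.1896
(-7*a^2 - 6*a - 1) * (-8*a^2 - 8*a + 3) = 56*a^4 + 104*a^3 + 35*a^2 - 10*a - 3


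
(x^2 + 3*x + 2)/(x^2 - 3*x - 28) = (x^2 + 3*x + 2)/(x^2 - 3*x - 28)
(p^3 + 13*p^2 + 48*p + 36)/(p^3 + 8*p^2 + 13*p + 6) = (p + 6)/(p + 1)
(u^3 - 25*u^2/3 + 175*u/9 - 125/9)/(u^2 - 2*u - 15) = (9*u^2 - 30*u + 25)/(9*(u + 3))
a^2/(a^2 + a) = a/(a + 1)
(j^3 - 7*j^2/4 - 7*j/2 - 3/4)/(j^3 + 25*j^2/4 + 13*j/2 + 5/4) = (j - 3)/(j + 5)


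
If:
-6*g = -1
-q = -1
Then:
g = 1/6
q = 1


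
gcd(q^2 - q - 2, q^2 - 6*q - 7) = q + 1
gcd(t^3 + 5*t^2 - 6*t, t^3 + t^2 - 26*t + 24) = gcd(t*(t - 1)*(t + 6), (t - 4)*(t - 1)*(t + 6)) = t^2 + 5*t - 6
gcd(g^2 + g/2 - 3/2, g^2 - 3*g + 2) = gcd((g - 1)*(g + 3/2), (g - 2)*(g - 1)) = g - 1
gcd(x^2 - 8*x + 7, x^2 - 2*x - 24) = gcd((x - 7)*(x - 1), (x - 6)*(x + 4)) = 1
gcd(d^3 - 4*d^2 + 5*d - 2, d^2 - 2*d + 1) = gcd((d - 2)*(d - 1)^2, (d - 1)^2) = d^2 - 2*d + 1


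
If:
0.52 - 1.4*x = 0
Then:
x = 0.37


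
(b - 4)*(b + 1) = b^2 - 3*b - 4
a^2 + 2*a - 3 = (a - 1)*(a + 3)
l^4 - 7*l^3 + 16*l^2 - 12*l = l*(l - 3)*(l - 2)^2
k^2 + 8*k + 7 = (k + 1)*(k + 7)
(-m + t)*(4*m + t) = -4*m^2 + 3*m*t + t^2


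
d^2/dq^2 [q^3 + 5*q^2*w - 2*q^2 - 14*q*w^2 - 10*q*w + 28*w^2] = 6*q + 10*w - 4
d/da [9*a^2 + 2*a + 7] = 18*a + 2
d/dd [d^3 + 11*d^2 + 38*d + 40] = 3*d^2 + 22*d + 38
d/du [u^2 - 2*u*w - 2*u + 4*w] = 2*u - 2*w - 2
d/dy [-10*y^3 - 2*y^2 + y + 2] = -30*y^2 - 4*y + 1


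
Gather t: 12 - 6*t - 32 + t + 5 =-5*t - 15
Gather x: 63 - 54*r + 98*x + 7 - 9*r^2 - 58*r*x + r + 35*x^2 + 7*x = -9*r^2 - 53*r + 35*x^2 + x*(105 - 58*r) + 70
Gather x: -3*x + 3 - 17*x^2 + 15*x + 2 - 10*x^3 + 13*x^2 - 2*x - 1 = -10*x^3 - 4*x^2 + 10*x + 4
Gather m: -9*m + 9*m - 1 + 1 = 0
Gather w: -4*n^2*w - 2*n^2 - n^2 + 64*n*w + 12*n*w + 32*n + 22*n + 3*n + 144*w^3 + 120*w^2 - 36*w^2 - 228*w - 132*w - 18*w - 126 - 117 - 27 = -3*n^2 + 57*n + 144*w^3 + 84*w^2 + w*(-4*n^2 + 76*n - 378) - 270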